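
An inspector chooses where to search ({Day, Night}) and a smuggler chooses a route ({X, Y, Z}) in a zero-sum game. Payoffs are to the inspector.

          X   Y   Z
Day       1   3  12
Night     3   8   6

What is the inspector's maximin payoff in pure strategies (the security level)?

Row minima: Day → 1, Night → 3.
The best of these is 3.

3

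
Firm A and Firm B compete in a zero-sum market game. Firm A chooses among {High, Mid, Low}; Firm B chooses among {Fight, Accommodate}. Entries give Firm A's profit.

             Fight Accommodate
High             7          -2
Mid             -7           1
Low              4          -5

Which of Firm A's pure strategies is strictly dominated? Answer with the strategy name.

Low

High gives a strictly higher payoff than Low against every column: 7 > 4, -2 > -5.
So Low is strictly dominated and Firm A never plays it.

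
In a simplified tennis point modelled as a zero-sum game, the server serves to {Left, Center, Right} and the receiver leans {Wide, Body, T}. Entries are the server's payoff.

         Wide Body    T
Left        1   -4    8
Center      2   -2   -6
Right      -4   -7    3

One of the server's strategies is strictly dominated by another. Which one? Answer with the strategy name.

Left gives a strictly higher payoff than Right against every column: 1 > -4, -4 > -7, 8 > 3.
So Right is strictly dominated and the server never plays it.

Right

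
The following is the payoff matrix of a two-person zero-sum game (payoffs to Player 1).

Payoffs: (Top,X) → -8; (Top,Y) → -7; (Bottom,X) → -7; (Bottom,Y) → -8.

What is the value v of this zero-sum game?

-15/2

Row minima: Top → -8, Bottom → -8; maximin = -8.
Column maxima: X → -7, Y → -7; minimax = -7.
-8 ≠ -7, so there is no saddle point; optimal play is mixed.
Let Player 1 play Top with probability p. Expected payoff against X: (-8)p + (-7)(1−p) = −p − 7; against Y: (-7)p + (-8)(1−p) = p − 8.
Setting these equal: −p − 7 = p − 8 ⇒ −2p = -1 ⇒ p = 1/2, and the value is (-1)·(1/2) − 7 = -15/2.
For Player 2: with q = P(X), equating Top's and Bottom's payoffs gives −q − 7 = q − 8 ⇒ q = 1/2.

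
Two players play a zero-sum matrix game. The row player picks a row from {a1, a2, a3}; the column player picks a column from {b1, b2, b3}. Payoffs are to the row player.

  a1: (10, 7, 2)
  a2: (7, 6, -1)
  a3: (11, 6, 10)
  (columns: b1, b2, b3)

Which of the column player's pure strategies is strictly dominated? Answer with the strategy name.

b1

b2 holds the row player's payoff strictly below b1 in every row: 7 < 10, 6 < 7, 6 < 11.
So b1 is strictly dominated for the column player.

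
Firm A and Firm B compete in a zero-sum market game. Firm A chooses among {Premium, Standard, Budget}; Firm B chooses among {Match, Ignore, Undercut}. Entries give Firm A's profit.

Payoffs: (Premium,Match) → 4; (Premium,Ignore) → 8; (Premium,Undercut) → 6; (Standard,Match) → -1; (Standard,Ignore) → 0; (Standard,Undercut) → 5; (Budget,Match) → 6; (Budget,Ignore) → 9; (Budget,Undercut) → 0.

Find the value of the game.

9/2

Row minima: Premium → 4, Standard → -1, Budget → 0; maximin = 4.
Column maxima: Match → 6, Ignore → 9, Undercut → 6; minimax = 6.
4 ≠ 6, so there is no saddle point; optimal play is mixed.
Standard is strictly dominated by Premium, so Firm A never plays it.
Ignore is strictly dominated by Match (it gives Firm A strictly more in every row), so Firm B never plays it.
On the remaining 2×2 (Premium, Budget vs Match, Undercut):
Let Firm A play Premium with probability p. Expected payoff against Match: 4p + 6(1−p) = −2p + 6; against Undercut: 6p + 0(1−p) = 6p.
Setting these equal: −2p + 6 = 6p ⇒ −8p = -6 ⇒ p = 3/4, and the value is (-2)·(3/4) + 6 = 9/2.
For Firm B: with q = P(Match), equating Premium's and Budget's payoffs gives −2q + 6 = 6q ⇒ q = 3/4.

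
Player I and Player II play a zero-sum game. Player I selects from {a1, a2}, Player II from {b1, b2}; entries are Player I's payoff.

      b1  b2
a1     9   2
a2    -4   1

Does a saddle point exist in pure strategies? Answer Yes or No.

Row minima: a1 → 2, a2 → -4; maximin = 2.
Column maxima: b1 → 9, b2 → 2; minimax = 2.
maximin = minimax = 2, so a saddle point exists.

Yes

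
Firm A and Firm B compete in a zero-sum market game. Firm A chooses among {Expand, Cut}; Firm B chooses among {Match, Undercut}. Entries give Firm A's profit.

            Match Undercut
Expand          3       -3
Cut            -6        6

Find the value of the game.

0

Row minima: Expand → -3, Cut → -6; maximin = -3.
Column maxima: Match → 3, Undercut → 6; minimax = 3.
-3 ≠ 3, so there is no saddle point; optimal play is mixed.
Let Firm A play Expand with probability p. Expected payoff against Match: 3p + (-6)(1−p) = 9p − 6; against Undercut: (-3)p + 6(1−p) = −9p + 6.
Setting these equal: 9p − 6 = −9p + 6 ⇒ 18p = 12 ⇒ p = 2/3, and the value is (9)·(2/3) − 6 = 0.
For Firm B: with q = P(Match), equating Expand's and Cut's payoffs gives 6q − 3 = −12q + 6 ⇒ q = 1/2.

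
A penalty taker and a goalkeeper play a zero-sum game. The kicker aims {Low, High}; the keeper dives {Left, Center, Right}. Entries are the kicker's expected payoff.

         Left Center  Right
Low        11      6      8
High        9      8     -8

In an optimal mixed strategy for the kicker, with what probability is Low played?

Row minima: Low → 6, High → -8; maximin = 6.
Column maxima: Left → 11, Center → 8, Right → 8; minimax = 8.
6 ≠ 8, so there is no saddle point; optimal play is mixed.
Left is strictly dominated by Center (it gives the kicker strictly more in every row), so the keeper never plays it.
On the remaining 2×2 (Low, High vs Center, Right):
Let the kicker play Low with probability p. Expected payoff against Center: 6p + 8(1−p) = −2p + 8; against Right: 8p + (-8)(1−p) = 16p − 8.
Setting these equal: −2p + 8 = 16p − 8 ⇒ −18p = -16 ⇒ p = 8/9, and the value is (-2)·(8/9) + 8 = 56/9.
For the keeper: with q = P(Center), equating Low's and High's payoffs gives −2q + 8 = 16q − 8 ⇒ q = 8/9.

8/9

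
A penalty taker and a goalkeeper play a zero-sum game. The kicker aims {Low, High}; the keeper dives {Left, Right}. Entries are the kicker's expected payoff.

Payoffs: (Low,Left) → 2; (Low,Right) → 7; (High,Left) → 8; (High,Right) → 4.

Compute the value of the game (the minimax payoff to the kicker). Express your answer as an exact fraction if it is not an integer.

16/3

Row minima: Low → 2, High → 4; maximin = 4.
Column maxima: Left → 8, Right → 7; minimax = 7.
4 ≠ 7, so there is no saddle point; optimal play is mixed.
Let the kicker play Low with probability p. Expected payoff against Left: 2p + 8(1−p) = −6p + 8; against Right: 7p + 4(1−p) = 3p + 4.
Setting these equal: −6p + 8 = 3p + 4 ⇒ −9p = -4 ⇒ p = 4/9, and the value is (-6)·(4/9) + 8 = 16/3.
For the keeper: with q = P(Left), equating Low's and High's payoffs gives −5q + 7 = 4q + 4 ⇒ q = 1/3.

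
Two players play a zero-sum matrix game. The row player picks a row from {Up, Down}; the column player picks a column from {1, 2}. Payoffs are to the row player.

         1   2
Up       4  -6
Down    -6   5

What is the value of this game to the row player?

Row minima: Up → -6, Down → -6; maximin = -6.
Column maxima: 1 → 4, 2 → 5; minimax = 4.
-6 ≠ 4, so there is no saddle point; optimal play is mixed.
Let the row player play Up with probability p. Expected payoff against 1: 4p + (-6)(1−p) = 10p − 6; against 2: (-6)p + 5(1−p) = −11p + 5.
Setting these equal: 10p − 6 = −11p + 5 ⇒ 21p = 11 ⇒ p = 11/21, and the value is (10)·(11/21) − 6 = -16/21.
For the column player: with q = P(1), equating Up's and Down's payoffs gives 10q − 6 = −11q + 5 ⇒ q = 11/21.

-16/21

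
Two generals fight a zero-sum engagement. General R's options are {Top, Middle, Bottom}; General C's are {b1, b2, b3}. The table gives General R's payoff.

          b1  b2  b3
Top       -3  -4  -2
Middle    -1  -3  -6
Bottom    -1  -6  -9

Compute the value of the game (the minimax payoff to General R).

-18/5

Row minima: Top → -4, Middle → -6, Bottom → -9; maximin = -4.
Column maxima: b1 → -1, b2 → -3, b3 → -2; minimax = -3.
-4 ≠ -3, so there is no saddle point; optimal play is mixed.
b1 is strictly dominated by b2 (it gives General R strictly more in every row), so General C never plays it.
With b1 eliminated, Bottom is strictly dominated by Top (Top gives General R strictly more in every remaining column), so General R never plays it.
On the remaining 2×2 (Top, Middle vs b2, b3):
Let General R play Top with probability p. Expected payoff against b2: (-4)p + (-3)(1−p) = −p − 3; against b3: (-2)p + (-6)(1−p) = 4p − 6.
Setting these equal: −p − 3 = 4p − 6 ⇒ −5p = -3 ⇒ p = 3/5, and the value is (-1)·(3/5) − 3 = -18/5.
For General C: with q = P(b2), equating Top's and Middle's payoffs gives −2q − 2 = 3q − 6 ⇒ q = 4/5.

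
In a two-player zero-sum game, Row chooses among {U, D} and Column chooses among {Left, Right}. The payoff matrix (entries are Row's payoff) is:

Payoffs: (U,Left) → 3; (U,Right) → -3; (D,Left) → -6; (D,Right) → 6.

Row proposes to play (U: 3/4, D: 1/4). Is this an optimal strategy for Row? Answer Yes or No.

Against Left this mix gives (3/4)·3 + (1/4)·(-6) = 3/4.
Against Right this mix gives (3/4)·(-3) + (1/4)·6 = -3/4.
Column will play Right, holding Row to -3/4. Shifting weight toward the row that does better against Right would raise this floor (the equalizing mix achieves 0 against both Right and Left), so the proposed strategy is not optimal.

No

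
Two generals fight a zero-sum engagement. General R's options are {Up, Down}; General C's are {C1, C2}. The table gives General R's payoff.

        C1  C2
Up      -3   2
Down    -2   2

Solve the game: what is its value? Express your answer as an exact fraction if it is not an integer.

Row minima: Up → -3, Down → -2; maximin = -2.
Column maxima: C1 → -2, C2 → 2; minimax = -2.
Since maximin = minimax = -2, there is a saddle point and the value is -2.

-2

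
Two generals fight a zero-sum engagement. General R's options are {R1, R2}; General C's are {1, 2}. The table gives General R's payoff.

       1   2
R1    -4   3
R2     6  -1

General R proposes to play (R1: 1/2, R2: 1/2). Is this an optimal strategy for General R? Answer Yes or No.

Against 1 this mix gives (1/2)·(-4) + (1/2)·6 = 1.
Against 2 this mix gives (1/2)·3 + (1/2)·(-1) = 1.
All of General C's active replies (1, 2) yield 1, and no column does worse for General R. The mix makes General C indifferent and guarantees 1, so it is optimal.

Yes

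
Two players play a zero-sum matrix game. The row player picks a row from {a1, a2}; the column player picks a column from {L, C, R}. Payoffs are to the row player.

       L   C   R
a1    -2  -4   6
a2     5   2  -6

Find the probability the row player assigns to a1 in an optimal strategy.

Row minima: a1 → -4, a2 → -6; maximin = -4.
Column maxima: L → 5, C → 2, R → 6; minimax = 2.
-4 ≠ 2, so there is no saddle point; optimal play is mixed.
L is strictly dominated by C (it gives the row player strictly more in every row), so the column player never plays it.
On the remaining 2×2 (a1, a2 vs C, R):
Let the row player play a1 with probability p. Expected payoff against C: (-4)p + 2(1−p) = −6p + 2; against R: 6p + (-6)(1−p) = 12p − 6.
Setting these equal: −6p + 2 = 12p − 6 ⇒ −18p = -8 ⇒ p = 4/9, and the value is (-6)·(4/9) + 2 = -2/3.
For the column player: with q = P(C), equating a1's and a2's payoffs gives −10q + 6 = 8q − 6 ⇒ q = 2/3.

4/9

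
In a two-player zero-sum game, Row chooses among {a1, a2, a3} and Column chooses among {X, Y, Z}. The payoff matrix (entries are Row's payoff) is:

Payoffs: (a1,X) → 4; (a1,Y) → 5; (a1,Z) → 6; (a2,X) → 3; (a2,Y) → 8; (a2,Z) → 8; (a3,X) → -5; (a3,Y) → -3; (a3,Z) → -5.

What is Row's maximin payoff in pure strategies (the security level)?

Row minima: a1 → 4, a2 → 3, a3 → -5.
The best of these is 4.

4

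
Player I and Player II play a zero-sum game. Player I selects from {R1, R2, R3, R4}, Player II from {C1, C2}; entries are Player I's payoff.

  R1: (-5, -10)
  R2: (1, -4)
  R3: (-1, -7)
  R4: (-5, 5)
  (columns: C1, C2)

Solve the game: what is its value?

Row minima: R1 → -10, R2 → -4, R3 → -7, R4 → -5; maximin = -4.
Column maxima: C1 → 1, C2 → 5; minimax = 1.
-4 ≠ 1, so there is no saddle point; optimal play is mixed.
R1 is strictly dominated by R2, so Player I never plays it.
R3 is strictly dominated by R2, so Player I never plays it.
On the remaining 2×2 (R2, R4 vs C1, C2):
Let Player I play R2 with probability p. Expected payoff against C1: 1p + (-5)(1−p) = 6p − 5; against C2: (-4)p + 5(1−p) = −9p + 5.
Setting these equal: 6p − 5 = −9p + 5 ⇒ 15p = 10 ⇒ p = 2/3, and the value is (6)·(2/3) − 5 = -1.
For Player II: with q = P(C1), equating R2's and R4's payoffs gives 5q − 4 = −10q + 5 ⇒ q = 3/5.

-1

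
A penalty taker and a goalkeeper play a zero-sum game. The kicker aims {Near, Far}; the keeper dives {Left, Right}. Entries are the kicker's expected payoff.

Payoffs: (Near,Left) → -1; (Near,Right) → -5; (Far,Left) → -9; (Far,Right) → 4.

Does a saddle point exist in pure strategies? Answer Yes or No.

Row minima: Near → -5, Far → -9; maximin = -5.
Column maxima: Left → -1, Right → 4; minimax = -1.
-5 ≠ -1, so no pure-strategy equilibrium exists.

No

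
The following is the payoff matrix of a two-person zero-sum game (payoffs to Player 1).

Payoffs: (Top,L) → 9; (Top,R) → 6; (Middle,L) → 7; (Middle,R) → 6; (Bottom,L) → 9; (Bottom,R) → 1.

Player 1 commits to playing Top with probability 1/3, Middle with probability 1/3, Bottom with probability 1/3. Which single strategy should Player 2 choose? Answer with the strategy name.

If Player 2 plays L, Player 1's expected payoff is (1/3)·9 + (1/3)·7 + (1/3)·9 = 25/3.
If Player 2 plays R, Player 1's expected payoff is (1/3)·6 + (1/3)·6 + (1/3)·1 = 13/3.
Player 2 minimizes Player 1's payoff; the smallest is 13/3, so the best response is R.

R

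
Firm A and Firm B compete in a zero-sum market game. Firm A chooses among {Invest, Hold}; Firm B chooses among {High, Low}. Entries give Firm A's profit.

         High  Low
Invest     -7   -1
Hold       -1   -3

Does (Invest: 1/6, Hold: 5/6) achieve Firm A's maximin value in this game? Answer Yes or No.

No

Against High this mix gives (1/6)·(-7) + (5/6)·(-1) = -2.
Against Low this mix gives (1/6)·(-1) + (5/6)·(-3) = -8/3.
Firm B will play Low, holding Firm A to -8/3. Shifting weight toward the row that does better against Low would raise this floor (the equalizing mix achieves -5/2 against both Low and High), so the proposed strategy is not optimal.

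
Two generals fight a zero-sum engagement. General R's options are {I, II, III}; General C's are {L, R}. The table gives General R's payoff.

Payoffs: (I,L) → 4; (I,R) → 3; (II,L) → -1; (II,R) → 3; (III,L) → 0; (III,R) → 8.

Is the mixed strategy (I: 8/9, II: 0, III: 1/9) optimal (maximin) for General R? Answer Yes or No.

Yes

Against L this mix gives (8/9)·4 + (1/9)·0 = 32/9.
Against R this mix gives (8/9)·3 + (1/9)·8 = 32/9.
All of General C's active replies (L, R) yield 32/9, and no column does worse for General R. The mix makes General C indifferent and guarantees 32/9, so it is optimal.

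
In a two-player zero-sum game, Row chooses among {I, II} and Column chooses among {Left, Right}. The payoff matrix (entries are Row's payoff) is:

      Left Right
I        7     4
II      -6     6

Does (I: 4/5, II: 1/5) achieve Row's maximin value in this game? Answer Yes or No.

Against Left this mix gives (4/5)·7 + (1/5)·(-6) = 22/5.
Against Right this mix gives (4/5)·4 + (1/5)·6 = 22/5.
All of Column's active replies (Left, Right) yield 22/5, and no column does worse for Row. The mix makes Column indifferent and guarantees 22/5, so it is optimal.

Yes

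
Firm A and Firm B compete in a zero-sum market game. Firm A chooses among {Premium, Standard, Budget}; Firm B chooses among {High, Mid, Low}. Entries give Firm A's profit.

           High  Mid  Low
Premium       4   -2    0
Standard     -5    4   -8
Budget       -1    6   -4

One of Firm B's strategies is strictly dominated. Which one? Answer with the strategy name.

High

Low holds Firm A's payoff strictly below High in every row: 0 < 4, -8 < -5, -4 < -1.
So High is strictly dominated for Firm B.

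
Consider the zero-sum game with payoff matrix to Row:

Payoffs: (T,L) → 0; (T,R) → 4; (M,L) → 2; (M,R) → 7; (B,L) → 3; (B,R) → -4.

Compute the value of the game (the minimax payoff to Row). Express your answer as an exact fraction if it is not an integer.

29/12

Row minima: T → 0, M → 2, B → -4; maximin = 2.
Column maxima: L → 3, R → 7; minimax = 3.
2 ≠ 3, so there is no saddle point; optimal play is mixed.
T is strictly dominated by M, so Row never plays it.
On the remaining 2×2 (M, B vs L, R):
Let Row play M with probability p. Expected payoff against L: 2p + 3(1−p) = −p + 3; against R: 7p + (-4)(1−p) = 11p − 4.
Setting these equal: −p + 3 = 11p − 4 ⇒ −12p = -7 ⇒ p = 7/12, and the value is (-1)·(7/12) + 3 = 29/12.
For Column: with q = P(L), equating M's and B's payoffs gives −5q + 7 = 7q − 4 ⇒ q = 11/12.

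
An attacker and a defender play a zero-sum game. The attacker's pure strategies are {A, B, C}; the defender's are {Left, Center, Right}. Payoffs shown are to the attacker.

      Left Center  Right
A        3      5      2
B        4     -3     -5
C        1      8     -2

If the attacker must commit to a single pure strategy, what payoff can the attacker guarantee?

2

Row minima: A → 2, B → -5, C → -2.
The best of these is 2.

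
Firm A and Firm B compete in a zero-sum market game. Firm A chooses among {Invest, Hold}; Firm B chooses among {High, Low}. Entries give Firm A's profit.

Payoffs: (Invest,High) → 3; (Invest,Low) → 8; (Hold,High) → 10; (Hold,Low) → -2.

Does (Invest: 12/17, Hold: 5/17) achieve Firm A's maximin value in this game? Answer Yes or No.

Yes

Against High this mix gives (12/17)·3 + (5/17)·10 = 86/17.
Against Low this mix gives (12/17)·8 + (5/17)·(-2) = 86/17.
All of Firm B's active replies (High, Low) yield 86/17, and no column does worse for Firm A. The mix makes Firm B indifferent and guarantees 86/17, so it is optimal.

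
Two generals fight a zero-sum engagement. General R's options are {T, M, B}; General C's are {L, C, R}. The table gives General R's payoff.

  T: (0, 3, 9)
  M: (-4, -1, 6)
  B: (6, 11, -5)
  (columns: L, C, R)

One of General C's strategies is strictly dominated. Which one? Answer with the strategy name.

L holds General R's payoff strictly below C in every row: 0 < 3, -4 < -1, 6 < 11.
So C is strictly dominated for General C.

C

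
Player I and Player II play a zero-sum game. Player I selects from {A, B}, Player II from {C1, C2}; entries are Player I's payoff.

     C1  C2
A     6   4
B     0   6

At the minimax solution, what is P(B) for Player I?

Row minima: A → 4, B → 0; maximin = 4.
Column maxima: C1 → 6, C2 → 6; minimax = 6.
4 ≠ 6, so there is no saddle point; optimal play is mixed.
Let Player I play A with probability p. Expected payoff against C1: 6p + 0(1−p) = 6p; against C2: 4p + 6(1−p) = −2p + 6.
Setting these equal: 6p = −2p + 6 ⇒ 8p = 6 ⇒ p = 3/4, and the value is (6)·(3/4) = 9/2.
For Player II: with q = P(C1), equating A's and B's payoffs gives 2q + 4 = −6q + 6 ⇒ q = 1/4.

1/4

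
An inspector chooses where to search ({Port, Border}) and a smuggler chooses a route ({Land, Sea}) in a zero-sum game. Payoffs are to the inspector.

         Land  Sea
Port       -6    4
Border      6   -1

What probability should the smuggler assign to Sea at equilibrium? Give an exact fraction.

Row minima: Port → -6, Border → -1; maximin = -1.
Column maxima: Land → 6, Sea → 4; minimax = 4.
-1 ≠ 4, so there is no saddle point; optimal play is mixed.
Let the inspector play Port with probability p. Expected payoff against Land: (-6)p + 6(1−p) = −12p + 6; against Sea: 4p + (-1)(1−p) = 5p − 1.
Setting these equal: −12p + 6 = 5p − 1 ⇒ −17p = -7 ⇒ p = 7/17, and the value is (-12)·(7/17) + 6 = 18/17.
For the smuggler: with q = P(Land), equating Port's and Border's payoffs gives −10q + 4 = 7q − 1 ⇒ q = 5/17.

12/17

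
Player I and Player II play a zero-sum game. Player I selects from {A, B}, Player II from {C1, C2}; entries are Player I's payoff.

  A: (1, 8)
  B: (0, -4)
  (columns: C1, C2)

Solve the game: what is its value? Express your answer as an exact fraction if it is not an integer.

1

Row minima: A → 1, B → -4; maximin = 1.
Column maxima: C1 → 1, C2 → 8; minimax = 1.
Since maximin = minimax = 1, there is a saddle point and the value is 1.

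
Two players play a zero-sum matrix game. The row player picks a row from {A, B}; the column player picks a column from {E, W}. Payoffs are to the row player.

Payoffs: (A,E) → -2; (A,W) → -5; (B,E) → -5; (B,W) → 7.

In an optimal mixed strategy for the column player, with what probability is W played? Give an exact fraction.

Row minima: A → -5, B → -5; maximin = -5.
Column maxima: E → -2, W → 7; minimax = -2.
-5 ≠ -2, so there is no saddle point; optimal play is mixed.
Let the row player play A with probability p. Expected payoff against E: (-2)p + (-5)(1−p) = 3p − 5; against W: (-5)p + 7(1−p) = −12p + 7.
Setting these equal: 3p − 5 = −12p + 7 ⇒ 15p = 12 ⇒ p = 4/5, and the value is (3)·(4/5) − 5 = -13/5.
For the column player: with q = P(E), equating A's and B's payoffs gives 3q − 5 = −12q + 7 ⇒ q = 4/5.

1/5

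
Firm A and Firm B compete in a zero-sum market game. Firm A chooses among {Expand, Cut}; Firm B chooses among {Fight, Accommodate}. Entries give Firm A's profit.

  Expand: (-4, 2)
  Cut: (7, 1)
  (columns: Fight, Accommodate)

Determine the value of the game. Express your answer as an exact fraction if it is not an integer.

3/2

Row minima: Expand → -4, Cut → 1; maximin = 1.
Column maxima: Fight → 7, Accommodate → 2; minimax = 2.
1 ≠ 2, so there is no saddle point; optimal play is mixed.
Let Firm A play Expand with probability p. Expected payoff against Fight: (-4)p + 7(1−p) = −11p + 7; against Accommodate: 2p + 1(1−p) = p + 1.
Setting these equal: −11p + 7 = p + 1 ⇒ −12p = -6 ⇒ p = 1/2, and the value is (-11)·(1/2) + 7 = 3/2.
For Firm B: with q = P(Fight), equating Expand's and Cut's payoffs gives −6q + 2 = 6q + 1 ⇒ q = 1/12.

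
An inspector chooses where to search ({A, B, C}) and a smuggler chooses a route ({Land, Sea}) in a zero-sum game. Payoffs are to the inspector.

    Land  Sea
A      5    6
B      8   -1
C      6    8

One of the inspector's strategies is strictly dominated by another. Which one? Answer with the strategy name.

A

C gives a strictly higher payoff than A against every column: 6 > 5, 8 > 6.
So A is strictly dominated and the inspector never plays it.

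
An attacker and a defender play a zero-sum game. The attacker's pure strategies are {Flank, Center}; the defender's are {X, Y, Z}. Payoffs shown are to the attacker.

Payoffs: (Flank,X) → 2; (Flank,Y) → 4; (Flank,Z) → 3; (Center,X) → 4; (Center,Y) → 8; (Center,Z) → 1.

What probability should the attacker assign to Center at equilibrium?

Row minima: Flank → 2, Center → 1; maximin = 2.
Column maxima: X → 4, Y → 8, Z → 3; minimax = 3.
2 ≠ 3, so there is no saddle point; optimal play is mixed.
Y is strictly dominated by X (it gives the attacker strictly more in every row), so the defender never plays it.
On the remaining 2×2 (Flank, Center vs X, Z):
Let the attacker play Flank with probability p. Expected payoff against X: 2p + 4(1−p) = −2p + 4; against Z: 3p + 1(1−p) = 2p + 1.
Setting these equal: −2p + 4 = 2p + 1 ⇒ −4p = -3 ⇒ p = 3/4, and the value is (-2)·(3/4) + 4 = 5/2.
For the defender: with q = P(X), equating Flank's and Center's payoffs gives −q + 3 = 3q + 1 ⇒ q = 1/2.

1/4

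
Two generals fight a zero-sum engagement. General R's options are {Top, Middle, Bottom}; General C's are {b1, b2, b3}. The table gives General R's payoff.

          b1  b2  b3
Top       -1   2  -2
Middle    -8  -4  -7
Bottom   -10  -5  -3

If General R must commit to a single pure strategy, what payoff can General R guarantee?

Row minima: Top → -2, Middle → -8, Bottom → -10.
The best of these is -2.

-2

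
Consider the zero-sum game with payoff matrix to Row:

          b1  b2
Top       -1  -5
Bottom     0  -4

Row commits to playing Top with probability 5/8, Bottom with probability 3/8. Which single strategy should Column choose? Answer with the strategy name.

b2

If Column plays b1, Row's expected payoff is (5/8)·(-1) + (3/8)·0 = -5/8.
If Column plays b2, Row's expected payoff is (5/8)·(-5) + (3/8)·(-4) = -37/8.
Column minimizes Row's payoff; the smallest is -37/8, so the best response is b2.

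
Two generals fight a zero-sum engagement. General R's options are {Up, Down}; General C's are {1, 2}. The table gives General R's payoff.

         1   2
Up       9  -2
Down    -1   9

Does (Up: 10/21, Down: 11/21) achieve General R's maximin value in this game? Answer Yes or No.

Yes

Against 1 this mix gives (10/21)·9 + (11/21)·(-1) = 79/21.
Against 2 this mix gives (10/21)·(-2) + (11/21)·9 = 79/21.
All of General C's active replies (1, 2) yield 79/21, and no column does worse for General R. The mix makes General C indifferent and guarantees 79/21, so it is optimal.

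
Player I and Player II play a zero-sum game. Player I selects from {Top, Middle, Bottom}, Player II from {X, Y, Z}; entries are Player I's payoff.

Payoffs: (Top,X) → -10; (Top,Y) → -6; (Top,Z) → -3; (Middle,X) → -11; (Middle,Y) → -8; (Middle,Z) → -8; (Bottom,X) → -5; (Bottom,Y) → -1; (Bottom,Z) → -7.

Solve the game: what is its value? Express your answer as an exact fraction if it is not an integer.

-55/9

Row minima: Top → -10, Middle → -11, Bottom → -7; maximin = -7.
Column maxima: X → -5, Y → -1, Z → -3; minimax = -5.
-7 ≠ -5, so there is no saddle point; optimal play is mixed.
Middle is strictly dominated by Top, so Player I never plays it.
Y is strictly dominated by X (it gives Player I strictly more in every row), so Player II never plays it.
On the remaining 2×2 (Top, Bottom vs X, Z):
Let Player I play Top with probability p. Expected payoff against X: (-10)p + (-5)(1−p) = −5p − 5; against Z: (-3)p + (-7)(1−p) = 4p − 7.
Setting these equal: −5p − 5 = 4p − 7 ⇒ −9p = -2 ⇒ p = 2/9, and the value is (-5)·(2/9) − 5 = -55/9.
For Player II: with q = P(X), equating Top's and Bottom's payoffs gives −7q − 3 = 2q − 7 ⇒ q = 4/9.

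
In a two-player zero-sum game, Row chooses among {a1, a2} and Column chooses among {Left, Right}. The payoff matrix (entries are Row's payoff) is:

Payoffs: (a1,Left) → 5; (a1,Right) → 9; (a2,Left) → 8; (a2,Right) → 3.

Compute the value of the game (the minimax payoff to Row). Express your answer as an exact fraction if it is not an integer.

Row minima: a1 → 5, a2 → 3; maximin = 5.
Column maxima: Left → 8, Right → 9; minimax = 8.
5 ≠ 8, so there is no saddle point; optimal play is mixed.
Let Row play a1 with probability p. Expected payoff against Left: 5p + 8(1−p) = −3p + 8; against Right: 9p + 3(1−p) = 6p + 3.
Setting these equal: −3p + 8 = 6p + 3 ⇒ −9p = -5 ⇒ p = 5/9, and the value is (-3)·(5/9) + 8 = 19/3.
For Column: with q = P(Left), equating a1's and a2's payoffs gives −4q + 9 = 5q + 3 ⇒ q = 2/3.

19/3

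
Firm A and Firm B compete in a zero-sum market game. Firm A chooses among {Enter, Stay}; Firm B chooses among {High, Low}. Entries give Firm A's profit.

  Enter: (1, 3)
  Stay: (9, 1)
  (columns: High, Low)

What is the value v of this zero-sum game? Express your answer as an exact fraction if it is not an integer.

13/5

Row minima: Enter → 1, Stay → 1; maximin = 1.
Column maxima: High → 9, Low → 3; minimax = 3.
1 ≠ 3, so there is no saddle point; optimal play is mixed.
Let Firm A play Enter with probability p. Expected payoff against High: 1p + 9(1−p) = −8p + 9; against Low: 3p + 1(1−p) = 2p + 1.
Setting these equal: −8p + 9 = 2p + 1 ⇒ −10p = -8 ⇒ p = 4/5, and the value is (-8)·(4/5) + 9 = 13/5.
For Firm B: with q = P(High), equating Enter's and Stay's payoffs gives −2q + 3 = 8q + 1 ⇒ q = 1/5.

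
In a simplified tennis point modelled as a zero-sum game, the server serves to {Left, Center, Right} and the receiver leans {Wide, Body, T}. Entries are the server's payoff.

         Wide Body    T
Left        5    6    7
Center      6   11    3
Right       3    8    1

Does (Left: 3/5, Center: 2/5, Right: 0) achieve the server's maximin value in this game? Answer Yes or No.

Against Wide this mix gives (3/5)·5 + (2/5)·6 = 27/5.
Against Body this mix gives (3/5)·6 + (2/5)·11 = 8.
Against T this mix gives (3/5)·7 + (2/5)·3 = 27/5.
All of the receiver's active replies (Wide, T) yield 27/5, and no column does worse for the server. The mix makes the receiver indifferent and guarantees 27/5, so it is optimal.

Yes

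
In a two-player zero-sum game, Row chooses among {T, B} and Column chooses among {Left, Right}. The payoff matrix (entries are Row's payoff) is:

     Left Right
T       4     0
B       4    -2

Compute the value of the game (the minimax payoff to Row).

0

Row minima: T → 0, B → -2; maximin = 0.
Column maxima: Left → 4, Right → 0; minimax = 0.
Since maximin = minimax = 0, there is a saddle point and the value is 0.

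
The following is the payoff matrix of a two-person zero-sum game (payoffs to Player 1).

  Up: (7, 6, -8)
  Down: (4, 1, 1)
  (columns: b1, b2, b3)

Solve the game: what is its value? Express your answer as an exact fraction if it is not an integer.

1

Row minima: Up → -8, Down → 1; maximin = 1.
Column maxima: b1 → 7, b2 → 6, b3 → 1; minimax = 1.
Since maximin = minimax = 1, there is a saddle point and the value is 1.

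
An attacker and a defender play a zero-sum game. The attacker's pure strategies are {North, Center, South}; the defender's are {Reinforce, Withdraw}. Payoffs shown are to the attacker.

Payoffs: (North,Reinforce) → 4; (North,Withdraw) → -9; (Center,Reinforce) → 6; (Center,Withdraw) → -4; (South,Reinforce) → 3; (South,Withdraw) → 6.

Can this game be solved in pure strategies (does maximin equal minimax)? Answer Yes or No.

No

Row minima: North → -9, Center → -4, South → 3; maximin = 3.
Column maxima: Reinforce → 6, Withdraw → 6; minimax = 6.
3 ≠ 6, so no pure-strategy equilibrium exists.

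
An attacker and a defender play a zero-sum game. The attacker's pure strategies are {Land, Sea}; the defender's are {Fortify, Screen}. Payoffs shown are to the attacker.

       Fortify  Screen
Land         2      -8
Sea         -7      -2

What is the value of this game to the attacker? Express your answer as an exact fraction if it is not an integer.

Row minima: Land → -8, Sea → -7; maximin = -7.
Column maxima: Fortify → 2, Screen → -2; minimax = -2.
-7 ≠ -2, so there is no saddle point; optimal play is mixed.
Let the attacker play Land with probability p. Expected payoff against Fortify: 2p + (-7)(1−p) = 9p − 7; against Screen: (-8)p + (-2)(1−p) = −6p − 2.
Setting these equal: 9p − 7 = −6p − 2 ⇒ 15p = 5 ⇒ p = 1/3, and the value is (9)·(1/3) − 7 = -4.
For the defender: with q = P(Fortify), equating Land's and Sea's payoffs gives 10q − 8 = −5q − 2 ⇒ q = 2/5.

-4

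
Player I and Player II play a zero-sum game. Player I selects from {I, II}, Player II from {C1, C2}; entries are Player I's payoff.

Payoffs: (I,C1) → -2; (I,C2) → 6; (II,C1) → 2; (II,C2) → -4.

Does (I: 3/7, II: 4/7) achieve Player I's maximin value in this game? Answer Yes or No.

Yes

Against C1 this mix gives (3/7)·(-2) + (4/7)·2 = 2/7.
Against C2 this mix gives (3/7)·6 + (4/7)·(-4) = 2/7.
All of Player II's active replies (C1, C2) yield 2/7, and no column does worse for Player I. The mix makes Player II indifferent and guarantees 2/7, so it is optimal.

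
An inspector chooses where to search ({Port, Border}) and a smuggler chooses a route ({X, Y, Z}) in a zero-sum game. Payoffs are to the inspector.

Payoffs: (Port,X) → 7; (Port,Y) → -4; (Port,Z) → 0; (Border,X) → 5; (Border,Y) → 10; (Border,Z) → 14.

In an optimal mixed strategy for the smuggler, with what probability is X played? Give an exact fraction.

7/8

Row minima: Port → -4, Border → 5; maximin = 5.
Column maxima: X → 7, Y → 10, Z → 14; minimax = 7.
5 ≠ 7, so there is no saddle point; optimal play is mixed.
Z is strictly dominated by Y (it gives the inspector strictly more in every row), so the smuggler never plays it.
On the remaining 2×2 (Port, Border vs X, Y):
Let the inspector play Port with probability p. Expected payoff against X: 7p + 5(1−p) = 2p + 5; against Y: (-4)p + 10(1−p) = −14p + 10.
Setting these equal: 2p + 5 = −14p + 10 ⇒ 16p = 5 ⇒ p = 5/16, and the value is (2)·(5/16) + 5 = 45/8.
For the smuggler: with q = P(X), equating Port's and Border's payoffs gives 11q − 4 = −5q + 10 ⇒ q = 7/8.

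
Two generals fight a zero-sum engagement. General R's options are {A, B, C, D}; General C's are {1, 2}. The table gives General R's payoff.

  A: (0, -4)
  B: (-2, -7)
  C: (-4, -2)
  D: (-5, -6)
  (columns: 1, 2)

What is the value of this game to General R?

Row minima: A → -4, B → -7, C → -4, D → -6; maximin = -4.
Column maxima: 1 → 0, 2 → -2; minimax = -2.
-4 ≠ -2, so there is no saddle point; optimal play is mixed.
B is strictly dominated by A, so General R never plays it.
D is strictly dominated by A, so General R never plays it.
On the remaining 2×2 (A, C vs 1, 2):
Let General R play A with probability p. Expected payoff against 1: 0p + (-4)(1−p) = 4p − 4; against 2: (-4)p + (-2)(1−p) = −2p − 2.
Setting these equal: 4p − 4 = −2p − 2 ⇒ 6p = 2 ⇒ p = 1/3, and the value is (4)·(1/3) − 4 = -8/3.
For General C: with q = P(1), equating A's and C's payoffs gives 4q − 4 = −2q − 2 ⇒ q = 1/3.

-8/3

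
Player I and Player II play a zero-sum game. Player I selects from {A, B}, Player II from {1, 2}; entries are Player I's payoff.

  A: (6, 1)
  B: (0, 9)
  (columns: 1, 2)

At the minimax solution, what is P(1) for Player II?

4/7

Row minima: A → 1, B → 0; maximin = 1.
Column maxima: 1 → 6, 2 → 9; minimax = 6.
1 ≠ 6, so there is no saddle point; optimal play is mixed.
Let Player I play A with probability p. Expected payoff against 1: 6p + 0(1−p) = 6p; against 2: 1p + 9(1−p) = −8p + 9.
Setting these equal: 6p = −8p + 9 ⇒ 14p = 9 ⇒ p = 9/14, and the value is (6)·(9/14) = 27/7.
For Player II: with q = P(1), equating A's and B's payoffs gives 5q + 1 = −9q + 9 ⇒ q = 4/7.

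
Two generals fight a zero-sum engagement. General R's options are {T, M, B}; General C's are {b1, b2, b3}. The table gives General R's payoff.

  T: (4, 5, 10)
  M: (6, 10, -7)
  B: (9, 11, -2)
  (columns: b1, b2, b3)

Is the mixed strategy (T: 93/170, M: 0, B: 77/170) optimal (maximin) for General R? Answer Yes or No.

Against b1 this mix gives (93/170)·4 + (77/170)·9 = 213/34.
Against b2 this mix gives (93/170)·5 + (77/170)·11 = 656/85.
Against b3 this mix gives (93/170)·10 + (77/170)·(-2) = 388/85.
General C will play b3, holding General R to 388/85. Shifting weight toward the row that does better against b3 would raise this floor (the equalizing mix achieves 98/17 against both b3 and b1), so the proposed strategy is not optimal.

No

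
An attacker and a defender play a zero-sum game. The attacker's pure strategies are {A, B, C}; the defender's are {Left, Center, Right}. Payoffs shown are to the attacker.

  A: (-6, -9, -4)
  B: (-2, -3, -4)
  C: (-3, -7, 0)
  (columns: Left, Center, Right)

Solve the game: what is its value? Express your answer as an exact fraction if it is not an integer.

Row minima: A → -9, B → -4, C → -7; maximin = -4.
Column maxima: Left → -2, Center → -3, Right → 0; minimax = -3.
-4 ≠ -3, so there is no saddle point; optimal play is mixed.
A is strictly dominated by C, so the attacker never plays it.
Left is strictly dominated by Center (it gives the attacker strictly more in every row), so the defender never plays it.
On the remaining 2×2 (B, C vs Center, Right):
Let the attacker play B with probability p. Expected payoff against Center: (-3)p + (-7)(1−p) = 4p − 7; against Right: (-4)p + 0(1−p) = −4p.
Setting these equal: 4p − 7 = −4p ⇒ 8p = 7 ⇒ p = 7/8, and the value is (4)·(7/8) − 7 = -7/2.
For the defender: with q = P(Center), equating B's and C's payoffs gives q − 4 = −7q ⇒ q = 1/2.

-7/2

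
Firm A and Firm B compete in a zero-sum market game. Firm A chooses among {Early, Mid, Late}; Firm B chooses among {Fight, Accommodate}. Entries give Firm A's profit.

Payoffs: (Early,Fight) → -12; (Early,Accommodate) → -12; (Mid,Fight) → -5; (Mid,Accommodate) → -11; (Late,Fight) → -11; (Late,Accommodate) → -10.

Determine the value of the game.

-71/7

Row minima: Early → -12, Mid → -11, Late → -11; maximin = -11.
Column maxima: Fight → -5, Accommodate → -10; minimax = -10.
-11 ≠ -10, so there is no saddle point; optimal play is mixed.
Early is strictly dominated by Mid, so Firm A never plays it.
On the remaining 2×2 (Mid, Late vs Fight, Accommodate):
Let Firm A play Mid with probability p. Expected payoff against Fight: (-5)p + (-11)(1−p) = 6p − 11; against Accommodate: (-11)p + (-10)(1−p) = −p − 10.
Setting these equal: 6p − 11 = −p − 10 ⇒ 7p = 1 ⇒ p = 1/7, and the value is (6)·(1/7) − 11 = -71/7.
For Firm B: with q = P(Fight), equating Mid's and Late's payoffs gives 6q − 11 = −q − 10 ⇒ q = 1/7.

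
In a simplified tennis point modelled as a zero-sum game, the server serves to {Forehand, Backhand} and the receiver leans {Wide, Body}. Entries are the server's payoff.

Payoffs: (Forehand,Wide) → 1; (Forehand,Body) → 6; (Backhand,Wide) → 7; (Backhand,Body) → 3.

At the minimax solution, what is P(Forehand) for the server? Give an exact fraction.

Row minima: Forehand → 1, Backhand → 3; maximin = 3.
Column maxima: Wide → 7, Body → 6; minimax = 6.
3 ≠ 6, so there is no saddle point; optimal play is mixed.
Let the server play Forehand with probability p. Expected payoff against Wide: 1p + 7(1−p) = −6p + 7; against Body: 6p + 3(1−p) = 3p + 3.
Setting these equal: −6p + 7 = 3p + 3 ⇒ −9p = -4 ⇒ p = 4/9, and the value is (-6)·(4/9) + 7 = 13/3.
For the receiver: with q = P(Wide), equating Forehand's and Backhand's payoffs gives −5q + 6 = 4q + 3 ⇒ q = 1/3.

4/9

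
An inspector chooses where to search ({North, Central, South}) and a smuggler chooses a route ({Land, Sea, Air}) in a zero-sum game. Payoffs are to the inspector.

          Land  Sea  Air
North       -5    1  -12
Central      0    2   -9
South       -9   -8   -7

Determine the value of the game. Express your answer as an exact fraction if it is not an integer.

-81/11

Row minima: North → -12, Central → -9, South → -9; maximin = -9.
Column maxima: Land → 0, Sea → 2, Air → -7; minimax = -7.
-9 ≠ -7, so there is no saddle point; optimal play is mixed.
North is strictly dominated by Central, so the inspector never plays it.
Sea is strictly dominated by Land (it gives the inspector strictly more in every row), so the smuggler never plays it.
On the remaining 2×2 (Central, South vs Land, Air):
Let the inspector play Central with probability p. Expected payoff against Land: 0p + (-9)(1−p) = 9p − 9; against Air: (-9)p + (-7)(1−p) = −2p − 7.
Setting these equal: 9p − 9 = −2p − 7 ⇒ 11p = 2 ⇒ p = 2/11, and the value is (9)·(2/11) − 9 = -81/11.
For the smuggler: with q = P(Land), equating Central's and South's payoffs gives 9q − 9 = −2q − 7 ⇒ q = 2/11.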